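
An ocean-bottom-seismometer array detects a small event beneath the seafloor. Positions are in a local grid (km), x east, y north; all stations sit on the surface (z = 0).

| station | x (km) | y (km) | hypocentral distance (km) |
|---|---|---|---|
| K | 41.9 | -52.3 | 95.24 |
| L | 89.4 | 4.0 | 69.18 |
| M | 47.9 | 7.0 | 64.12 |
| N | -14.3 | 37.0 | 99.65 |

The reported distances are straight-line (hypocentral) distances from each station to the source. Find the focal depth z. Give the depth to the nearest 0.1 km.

z ≈ 61.8 km

Each station gives a sphere (x−x_i)² + (y−y_i)² + z² = d_i² (stations at z=0).
Subtracting the K sphere from L and M: z² cancels, leaving linear equations in x and y:
95.0 x + 112.6 y = 7802.25
12.0 x + 118.6 y = 2811.79
Solving: x ≈ 61.391, y ≈ 17.497 km (keep extra digits for the depth step; rounded: 61.4, 17.5).
Then from the K sphere: z² = 95.24² − (x − 41.9)² − (y + 52.3)² with x = 61.391, y = 17.497, so z ≈ 61.799 ≈ 61.8 km.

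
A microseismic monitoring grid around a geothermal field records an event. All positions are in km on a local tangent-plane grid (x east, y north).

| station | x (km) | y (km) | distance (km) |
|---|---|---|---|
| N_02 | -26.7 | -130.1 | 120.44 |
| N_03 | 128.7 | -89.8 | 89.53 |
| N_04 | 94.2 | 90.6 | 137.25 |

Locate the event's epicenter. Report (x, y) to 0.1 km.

x ≈ 53.9 km, y ≈ -40.6 km

Circle about each station: (x + 26.7)² + (y + 130.1)² = 120.44²; (x − 128.7)² + (y + 89.8)² = 89.53²; (x − 94.2)² + (y − 90.6)² = 137.25².
Subtracting the N_02 equation from the N_03 and N_04 equations removes the quadratic terms:
310.8 x + 80.6 y = 13479.00
241.8 x + 441.4 y = -4888.67
Solving the 2×2 system: x ≈ 53.9, y ≈ -40.6 km.
Check against N_02 (with the unrounded x, y): √((x + 26.7)²+(y + 130.1)²) = 120.44 ≈ 120.44 km. ✓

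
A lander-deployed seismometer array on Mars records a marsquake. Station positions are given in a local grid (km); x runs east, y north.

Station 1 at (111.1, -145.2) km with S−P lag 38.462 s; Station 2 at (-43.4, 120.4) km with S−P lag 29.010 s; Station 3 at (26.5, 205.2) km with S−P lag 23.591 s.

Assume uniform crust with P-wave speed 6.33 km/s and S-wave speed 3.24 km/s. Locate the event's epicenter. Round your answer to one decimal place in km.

Distance from S−P lag: d = Δt · v_P v_S / (v_P − v_S) = Δt · (6.33·3.24)/(6.33−3.24) ≈ 6.6373·Δt.
So d_Station 1 = 255.28, d_Station 2 = 192.55, d_Station 3 = 156.58 km.
Circle about each station: (x − 111.1)² + (y + 145.2)² = 255.28²; (x + 43.4)² + (y − 120.4)² = 192.55²; (x − 26.5)² + (y − 205.2)² = 156.58².
Subtracting the Station 1 equation from the Station 2 and Station 3 equations removes the quadratic terms:
-309.0 x + 531.2 y = 11045.85
-169.2 x + 700.8 y = 50033.62
Solving the 2×2 system: x ≈ 148.7, y ≈ 107.3 km.
Check against Station 1 (with the unrounded x, y): √((x − 111.1)²+(y + 145.2)²) = 255.29 ≈ 255.28 km. ✓

148.7 km east, 107.3 km north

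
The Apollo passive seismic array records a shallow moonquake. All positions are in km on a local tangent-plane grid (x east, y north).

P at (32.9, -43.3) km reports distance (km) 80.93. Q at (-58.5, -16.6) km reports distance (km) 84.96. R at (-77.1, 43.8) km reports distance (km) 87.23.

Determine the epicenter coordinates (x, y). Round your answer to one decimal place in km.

Circle about each station: (x − 32.9)² + (y + 43.3)² = 80.93²; (x + 58.5)² + (y + 16.6)² = 84.96²; (x + 77.1)² + (y − 43.8)² = 87.23².
Subtracting the P equation from the Q and R equations removes the quadratic terms:
-182.8 x + 53.4 y = 71.97
-220.0 x + 174.2 y = 3846.14
Solving the 2×2 system: x ≈ 9.6, y ≈ 34.2 km.

9.6 km east, 34.2 km north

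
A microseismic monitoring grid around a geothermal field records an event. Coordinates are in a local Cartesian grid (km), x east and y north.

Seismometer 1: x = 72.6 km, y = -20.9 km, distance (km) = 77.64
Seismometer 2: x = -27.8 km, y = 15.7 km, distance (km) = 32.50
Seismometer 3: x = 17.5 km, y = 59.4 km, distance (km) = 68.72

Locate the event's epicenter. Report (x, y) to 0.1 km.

x ≈ -3.6 km, y ≈ -6.0 km

Circle about each station: (x − 72.6)² + (y + 20.9)² = 77.64²; (x + 27.8)² + (y − 15.7)² = 32.50²; (x − 17.5)² + (y − 59.4)² = 68.72².
Subtracting the Seismometer 1 equation from the Seismometer 2 and Seismometer 3 equations removes the quadratic terms:
-200.8 x + 73.2 y = 283.48
-110.2 x + 160.6 y = -567.43
Solving the 2×2 system: x ≈ -3.6, y ≈ -6.0 km.
Check against Seismometer 1 (with the unrounded x, y): √((x − 72.6)²+(y + 20.9)²) = 77.64 ≈ 77.64 km. ✓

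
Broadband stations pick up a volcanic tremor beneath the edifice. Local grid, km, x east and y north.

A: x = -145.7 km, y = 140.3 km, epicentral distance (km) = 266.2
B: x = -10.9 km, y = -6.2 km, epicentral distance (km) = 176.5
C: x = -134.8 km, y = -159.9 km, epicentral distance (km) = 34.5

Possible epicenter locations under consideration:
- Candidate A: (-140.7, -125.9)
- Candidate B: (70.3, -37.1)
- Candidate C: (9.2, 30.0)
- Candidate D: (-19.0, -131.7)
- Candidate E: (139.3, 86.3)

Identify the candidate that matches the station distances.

For each candidate, compare |candidate − station| to the reported distance:
Candidate A: residuals A 0.0, B 0.1, C 0.0 → max 0.1 km
Candidate B: residuals A 13.3, B 89.6, C 204.6 → max 204.6 km
Candidate C: residuals A 76.0, B 135.1, C 203.8 → max 203.8 km
Candidate D: residuals A 33.9, B 50.7, C 84.7 → max 84.7 km
Candidate E: residuals A 23.9, B 0.1, C 333.9 → max 333.9 km
Only Candidate A has all residuals ≈ 0.

Candidate A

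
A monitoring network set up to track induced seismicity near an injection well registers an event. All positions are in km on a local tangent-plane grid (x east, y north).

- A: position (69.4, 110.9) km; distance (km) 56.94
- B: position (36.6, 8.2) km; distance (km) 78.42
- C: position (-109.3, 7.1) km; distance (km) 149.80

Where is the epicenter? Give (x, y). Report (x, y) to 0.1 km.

18.9 km east, 84.6 km north

Circle about each station: (x − 69.4)² + (y − 110.9)² = 56.94²; (x − 36.6)² + (y − 8.2)² = 78.42²; (x + 109.3)² + (y − 7.1)² = 149.80².
Subtracting the A equation from the B and C equations removes the quadratic terms:
-65.6 x − 205.4 y = -18615.90
-357.4 x − 207.6 y = -24316.15
Solving the 2×2 system: x ≈ 18.9, y ≈ 84.6 km.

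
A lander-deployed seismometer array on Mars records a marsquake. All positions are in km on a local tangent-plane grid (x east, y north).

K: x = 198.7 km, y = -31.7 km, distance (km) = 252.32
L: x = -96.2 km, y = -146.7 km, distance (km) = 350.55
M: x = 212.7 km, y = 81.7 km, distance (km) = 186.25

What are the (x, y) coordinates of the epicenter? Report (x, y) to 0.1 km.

x ≈ 49.8 km, y ≈ 172.0 km

Circle about each station: (x − 198.7)² + (y + 31.7)² = 252.32²; (x + 96.2)² + (y + 146.7)² = 350.55²; (x − 212.7)² + (y − 81.7)² = 186.25².
Subtracting the K equation from the L and M equations removes the quadratic terms:
-589.8 x − 230.0 y = -68931.17
28.0 x + 226.8 y = 40405.92
Solving the 2×2 system: x ≈ 49.8, y ≈ 172.0 km.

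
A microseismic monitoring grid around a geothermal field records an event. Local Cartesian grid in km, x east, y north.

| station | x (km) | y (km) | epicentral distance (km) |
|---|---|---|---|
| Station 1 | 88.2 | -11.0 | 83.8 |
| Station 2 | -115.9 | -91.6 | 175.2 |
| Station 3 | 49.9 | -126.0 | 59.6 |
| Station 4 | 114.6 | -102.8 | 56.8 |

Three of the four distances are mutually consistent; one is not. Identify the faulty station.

Solve using three stations at a time. Using Station 1, Station 2, Station 4 (subtract circle equations pairwise → linear system) gives (x, y) ≈ (59.3, -89.7).
Distances from that point to each station vs reported:
  Station 1: calculated 83.8 vs reported 83.8 → residual 0.0 km
  Station 2: calculated 175.2 vs reported 175.2 → residual 0.0 km
  Station 3: calculated 37.5 vs reported 59.6 → residual 22.1 km
  Station 4: calculated 56.8 vs reported 56.8 → residual 0.0 km
Station 1, Station 2, Station 4 are mutually consistent (residuals ≈ 0); Station 3 is off by 22.1 km.

Station 3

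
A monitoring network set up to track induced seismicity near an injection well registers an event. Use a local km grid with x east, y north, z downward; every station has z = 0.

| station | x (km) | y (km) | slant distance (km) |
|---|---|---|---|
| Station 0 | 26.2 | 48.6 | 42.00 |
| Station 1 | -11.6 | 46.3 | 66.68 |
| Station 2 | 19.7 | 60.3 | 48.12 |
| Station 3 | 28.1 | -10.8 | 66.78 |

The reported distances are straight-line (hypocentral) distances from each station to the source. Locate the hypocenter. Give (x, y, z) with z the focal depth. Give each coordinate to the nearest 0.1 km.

Each station gives a sphere (x−x_i)² + (y−y_i)² + z² = d_i² (stations at z=0).
Subtracting the Station 0 sphere from Station 1 and Station 2: z² cancels, leaving linear equations in x and y:
-75.6 x − 4.6 y = -3452.37
-13.0 x + 23.4 y = 424.25
Solving: x ≈ 43.106, y ≈ 42.078 km (keep extra digits for the depth step; rounded: 43.1, 42.1).
Then from the Station 0 sphere: z² = 42.00² − (x − 26.2)² − (y − 48.6)² with x = 43.106, y = 42.078, so z ≈ 37.890 ≈ 37.9 km.
Check against Station 3 (with the unrounded solution): distance 66.76 ≈ 66.78 km. ✓

x ≈ 43.1 km, y ≈ 42.1 km, depth ≈ 37.9 km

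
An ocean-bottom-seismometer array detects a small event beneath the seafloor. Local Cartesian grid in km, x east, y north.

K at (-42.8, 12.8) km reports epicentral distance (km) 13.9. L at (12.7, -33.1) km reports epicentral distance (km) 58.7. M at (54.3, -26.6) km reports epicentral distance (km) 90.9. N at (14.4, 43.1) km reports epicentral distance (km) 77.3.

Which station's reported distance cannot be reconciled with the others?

N

Solve using three stations at a time. Using K, L, M (subtract circle equations pairwise → linear system) gives (x, y) ≈ (-30.2, 7.0).
Distances from that point to each station vs reported:
  K: calculated 13.9 vs reported 13.9 → residual 0.0 km
  L: calculated 58.7 vs reported 58.7 → residual 0.0 km
  M: calculated 90.9 vs reported 90.9 → residual 0.0 km
  N: calculated 57.3 vs reported 77.3 → residual 20.0 km
K, L, M are mutually consistent (residuals ≈ 0); N is off by 20.0 km.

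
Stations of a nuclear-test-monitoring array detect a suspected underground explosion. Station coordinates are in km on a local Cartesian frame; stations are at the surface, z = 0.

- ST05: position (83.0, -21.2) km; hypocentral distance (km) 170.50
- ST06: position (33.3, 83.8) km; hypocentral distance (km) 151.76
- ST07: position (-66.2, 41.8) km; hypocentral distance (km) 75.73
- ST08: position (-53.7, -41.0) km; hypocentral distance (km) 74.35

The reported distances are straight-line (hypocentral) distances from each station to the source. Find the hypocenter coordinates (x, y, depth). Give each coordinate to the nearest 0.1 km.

Each station gives a sphere (x−x_i)² + (y−y_i)² + z² = d_i² (stations at z=0).
Subtracting the ST05 sphere from ST06 and ST07: z² cancels, leaving linear equations in x and y:
-99.4 x + 210.0 y = 6832.04
-298.4 x + 126.0 y = 22126.46
Solving: x ≈ -75.504, y ≈ -3.205 km (keep extra digits for the depth step; rounded: -75.5, -3.2).
Then from the ST05 sphere: z² = 170.50² − (x − 83.0)² − (y + 21.2)² with x = -75.504, y = -3.205, so z ≈ 60.191 ≈ 60.2 km.

x ≈ -75.5 km, y ≈ -3.2 km, depth ≈ 60.2 km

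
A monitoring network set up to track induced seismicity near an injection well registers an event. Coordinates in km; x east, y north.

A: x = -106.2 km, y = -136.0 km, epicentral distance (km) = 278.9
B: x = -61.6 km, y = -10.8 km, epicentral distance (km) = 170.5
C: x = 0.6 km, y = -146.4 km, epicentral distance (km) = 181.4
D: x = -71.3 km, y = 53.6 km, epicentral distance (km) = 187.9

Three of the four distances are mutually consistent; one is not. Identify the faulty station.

A

Solve using three stations at a time. Using B, C, D (subtract circle equations pairwise → linear system) gives (x, y) ≈ (108.6, -0.7).
Distances from that point to each station vs reported:
  A: calculated 253.9 vs reported 278.9 → residual 25.0 km
  B: calculated 170.5 vs reported 170.5 → residual 0.0 km
  C: calculated 181.4 vs reported 181.4 → residual 0.0 km
  D: calculated 187.9 vs reported 187.9 → residual 0.0 km
B, C, D are mutually consistent (residuals ≈ 0); A is off by 25.0 km.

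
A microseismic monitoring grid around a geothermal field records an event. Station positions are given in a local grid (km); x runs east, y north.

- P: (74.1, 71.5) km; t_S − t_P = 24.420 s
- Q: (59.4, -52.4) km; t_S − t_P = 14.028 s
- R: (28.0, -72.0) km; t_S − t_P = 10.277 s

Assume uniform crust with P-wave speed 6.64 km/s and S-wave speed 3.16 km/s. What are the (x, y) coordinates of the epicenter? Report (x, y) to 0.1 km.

Distance from S−P lag: d = Δt · v_P v_S / (v_P − v_S) = Δt · (6.64·3.16)/(6.64−3.16) ≈ 6.0294·Δt.
So d_P = 147.24, d_Q = 84.58, d_R = 61.96 km.
Circle about each station: (x − 74.1)² + (y − 71.5)² = 147.24²; (x − 59.4)² + (y + 52.4)² = 84.58²; (x − 28.0)² + (y + 72.0)² = 61.96².
Subtracting pairs of circle equations eliminates x²+y² and gives linear equations (the radical axes):
-29.4 x − 247.8 y = 10196.90
-92.2 x − 287.0 y = 13205.52
Solving the 2×2 system: x ≈ -24.0, y ≈ -38.3 km.

(-24.0, -38.3)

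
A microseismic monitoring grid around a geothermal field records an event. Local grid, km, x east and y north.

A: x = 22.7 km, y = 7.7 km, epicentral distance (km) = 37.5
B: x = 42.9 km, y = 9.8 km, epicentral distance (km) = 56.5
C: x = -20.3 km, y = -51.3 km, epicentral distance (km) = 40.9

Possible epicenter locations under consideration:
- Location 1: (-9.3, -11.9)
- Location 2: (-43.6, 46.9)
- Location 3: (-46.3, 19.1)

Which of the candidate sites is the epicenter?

Location 1

For each candidate, compare |candidate − station| to the reported distance:
Location 1: residuals A 0.0, B 0.0, C 0.0 → max 0.0 km
Location 2: residuals A 39.5, B 37.6, C 60.0 → max 60.0 km
Location 3: residuals A 32.4, B 33.2, C 34.1 → max 34.1 km
Only Location 1 has all residuals ≈ 0.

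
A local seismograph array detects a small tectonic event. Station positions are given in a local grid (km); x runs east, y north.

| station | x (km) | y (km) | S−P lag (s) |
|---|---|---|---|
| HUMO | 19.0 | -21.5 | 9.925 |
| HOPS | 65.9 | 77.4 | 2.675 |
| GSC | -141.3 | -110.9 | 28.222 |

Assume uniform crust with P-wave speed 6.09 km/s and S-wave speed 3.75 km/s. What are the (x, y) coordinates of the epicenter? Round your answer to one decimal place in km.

78.8 km east, 54.7 km north

Distance from S−P lag: d = Δt · v_P v_S / (v_P − v_S) = Δt · (6.09·3.75)/(6.09−3.75) ≈ 9.7596·Δt.
So d_HUMO = 96.86, d_HOPS = 26.11, d_GSC = 275.44 km.
Circle about each station: (x − 19.0)² + (y + 21.5)² = 96.86²; (x − 65.9)² + (y − 77.4)² = 26.11²; (x + 141.3)² + (y + 110.9)² = 275.44².
Subtracting the HUMO equation from the HOPS and GSC equations removes the quadratic terms:
93.8 x + 197.8 y = 18210.45
-320.6 x − 178.8 y = -35044.08
Solving the 2×2 system: x ≈ 78.8, y ≈ 54.7 km.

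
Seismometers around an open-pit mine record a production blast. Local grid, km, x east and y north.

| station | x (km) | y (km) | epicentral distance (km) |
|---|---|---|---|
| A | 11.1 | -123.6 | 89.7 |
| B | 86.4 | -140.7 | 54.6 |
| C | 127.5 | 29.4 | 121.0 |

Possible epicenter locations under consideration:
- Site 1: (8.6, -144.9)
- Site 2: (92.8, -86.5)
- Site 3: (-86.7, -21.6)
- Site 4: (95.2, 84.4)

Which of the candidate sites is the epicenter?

For each candidate, compare |candidate − station| to the reported distance:
Site 1: residuals A 68.3, B 23.3, C 90.0 → max 90.0 km
Site 2: residuals A 0.0, B 0.0, C 0.0 → max 0.0 km
Site 3: residuals A 51.6, B 155.5, C 99.2 → max 155.5 km
Site 4: residuals A 134.7, B 170.7, C 57.2 → max 170.7 km
Only Site 2 has all residuals ≈ 0.

Site 2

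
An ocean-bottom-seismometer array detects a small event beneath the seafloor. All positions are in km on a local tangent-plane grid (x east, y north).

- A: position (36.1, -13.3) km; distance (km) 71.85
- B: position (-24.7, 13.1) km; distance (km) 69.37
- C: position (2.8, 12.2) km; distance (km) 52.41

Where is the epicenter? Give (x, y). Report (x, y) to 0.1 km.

Circle about each station: (x − 36.1)² + (y + 13.3)² = 71.85²; (x + 24.7)² + (y − 13.1)² = 69.37²; (x − 2.8)² + (y − 12.2)² = 52.41².
Subtracting pairs of circle equations eliminates x²+y² and gives linear equations (the radical axes):
-121.6 x + 52.8 y = -348.17
-66.6 x + 51.0 y = 1092.19
Solving the 2×2 system: x ≈ 28.1, y ≈ 58.1 km.

28.1 km east, 58.1 km north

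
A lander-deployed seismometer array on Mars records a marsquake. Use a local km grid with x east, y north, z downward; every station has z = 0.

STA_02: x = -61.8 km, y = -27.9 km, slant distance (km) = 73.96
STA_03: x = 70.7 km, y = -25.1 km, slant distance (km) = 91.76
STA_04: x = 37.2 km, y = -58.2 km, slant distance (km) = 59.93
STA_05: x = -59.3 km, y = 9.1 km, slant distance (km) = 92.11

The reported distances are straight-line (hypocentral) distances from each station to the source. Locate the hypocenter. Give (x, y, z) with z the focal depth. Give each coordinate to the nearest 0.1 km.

Each station gives a sphere (x−x_i)² + (y−y_i)² + z² = d_i² (stations at z=0).
Subtracting the STA_02 sphere from STA_03 and STA_04: z² cancels, leaving linear equations in x and y:
265.0 x + 5.6 y = -1918.97
198.0 x − 60.6 y = 2051.91
Solving: x ≈ -6.104, y ≈ -53.805 km (keep extra digits for the depth step; rounded: -6.1, -53.8).
Then from the STA_02 sphere: z² = 73.96² − (x + 61.8)² − (y + 27.9)² with x = -6.104, y = -53.805, so z ≈ 41.194 ≈ 41.2 km.

(-6.1, -53.8, 41.2)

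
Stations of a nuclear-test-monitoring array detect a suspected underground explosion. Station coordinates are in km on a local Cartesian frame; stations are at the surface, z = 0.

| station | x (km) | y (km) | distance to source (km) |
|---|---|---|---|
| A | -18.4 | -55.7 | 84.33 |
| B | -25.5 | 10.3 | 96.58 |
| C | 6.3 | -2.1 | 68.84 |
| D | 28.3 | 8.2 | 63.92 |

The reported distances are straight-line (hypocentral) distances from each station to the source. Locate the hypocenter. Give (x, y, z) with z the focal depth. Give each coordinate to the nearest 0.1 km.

x ≈ 48.5 km, y ≈ -31.9 km, depth ≈ 45.5 km

Each station gives a sphere (x−x_i)² + (y−y_i)² + z² = d_i² (stations at z=0).
Subtracting the A sphere from B and C: z² cancels, leaving linear equations in x and y:
-14.2 x + 132.0 y = -4900.86
49.4 x + 107.2 y = -1024.35
Solving: x ≈ 48.509, y ≈ -31.909 km (keep extra digits for the depth step; rounded: 48.5, -31.9).
Then from the A sphere: z² = 84.33² − (x + 18.4)² − (y + 55.7)² with x = 48.509, y = -31.909, so z ≈ 45.483 ≈ 45.5 km.
Check against D (with the unrounded solution): distance 63.92 ≈ 63.92 km. ✓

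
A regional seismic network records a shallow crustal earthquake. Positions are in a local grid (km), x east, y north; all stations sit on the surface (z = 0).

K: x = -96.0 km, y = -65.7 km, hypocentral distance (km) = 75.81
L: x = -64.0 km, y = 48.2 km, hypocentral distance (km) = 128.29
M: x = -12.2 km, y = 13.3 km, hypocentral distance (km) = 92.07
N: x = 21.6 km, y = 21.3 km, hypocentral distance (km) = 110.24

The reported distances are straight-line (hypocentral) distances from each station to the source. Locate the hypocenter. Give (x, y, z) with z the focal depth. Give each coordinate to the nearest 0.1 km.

Each station gives a sphere (x−x_i)² + (y−y_i)² + z² = d_i² (stations at z=0).
Subtracting the K sphere from L and M: z² cancels, leaving linear equations in x and y:
64.0 x + 227.8 y = -17824.42
167.6 x + 158.0 y = -15936.49
Solving: x ≈ -29.004, y ≈ -70.097 km (keep extra digits for the depth step; rounded: -29.0, -70.1).
Then from the K sphere: z² = 75.81² − (x + 96.0)² − (y + 65.7)² with x = -29.004, y = -70.097, so z ≈ 35.205 ≈ 35.2 km.

(-29.0, -70.1, 35.2)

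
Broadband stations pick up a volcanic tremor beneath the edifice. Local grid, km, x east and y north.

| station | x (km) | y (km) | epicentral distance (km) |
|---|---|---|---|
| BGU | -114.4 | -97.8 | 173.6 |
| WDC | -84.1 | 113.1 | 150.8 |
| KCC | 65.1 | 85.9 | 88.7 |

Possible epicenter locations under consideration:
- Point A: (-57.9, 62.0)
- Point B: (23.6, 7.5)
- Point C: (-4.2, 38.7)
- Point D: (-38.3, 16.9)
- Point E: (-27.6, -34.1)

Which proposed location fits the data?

For each candidate, compare |candidate − station| to the reported distance:
Point A: residuals BGU 4.1, WDC 93.4, KCC 36.6 → max 93.4 km
Point B: residuals BGU 0.0, WDC 0.0, KCC 0.0 → max 0.0 km
Point C: residuals BGU 1.8, WDC 41.6, KCC 4.9 → max 41.6 km
Point D: residuals BGU 36.0, WDC 44.3, KCC 35.6 → max 44.3 km
Point E: residuals BGU 65.9, WDC 6.9, KCC 62.9 → max 65.9 km
Only Point B has all residuals ≈ 0.

Point B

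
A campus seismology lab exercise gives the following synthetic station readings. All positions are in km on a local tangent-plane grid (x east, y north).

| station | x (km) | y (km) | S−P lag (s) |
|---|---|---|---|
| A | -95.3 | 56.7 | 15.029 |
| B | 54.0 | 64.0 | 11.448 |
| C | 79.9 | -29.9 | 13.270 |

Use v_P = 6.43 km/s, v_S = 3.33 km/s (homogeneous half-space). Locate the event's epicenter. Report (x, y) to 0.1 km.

Distance from S−P lag: d = Δt · v_P v_S / (v_P − v_S) = Δt · (6.43·3.33)/(6.43−3.33) ≈ 6.9071·Δt.
So d_A = 103.81, d_B = 79.07, d_C = 91.66 km.
Circle about each station: (x + 95.3)² + (y − 56.7)² = 103.81²; (x − 54.0)² + (y − 64.0)² = 79.07²; (x − 79.9)² + (y + 29.9)² = 91.66².
Subtracting the A equation from the B and C equations removes the quadratic terms:
298.6 x + 14.6 y = -760.53
350.4 x − 173.2 y = -2644.00
Solving the 2×2 system: x ≈ -3.0, y ≈ 9.2 km.

(-3.0, 9.2)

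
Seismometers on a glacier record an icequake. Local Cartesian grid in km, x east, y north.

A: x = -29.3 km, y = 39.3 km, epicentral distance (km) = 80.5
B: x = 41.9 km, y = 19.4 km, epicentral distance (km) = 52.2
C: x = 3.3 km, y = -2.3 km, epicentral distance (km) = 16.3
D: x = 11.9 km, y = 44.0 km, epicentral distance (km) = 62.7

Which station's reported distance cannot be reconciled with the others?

Solve using three stations at a time. Using B, C, D (subtract circle equations pairwise → linear system) gives (x, y) ≈ (5.9, -18.4).
Distances from that point to each station vs reported:
  A: calculated 67.6 vs reported 80.5 → residual 12.9 km
  B: calculated 52.2 vs reported 52.2 → residual 0.0 km
  C: calculated 16.3 vs reported 16.3 → residual 0.0 km
  D: calculated 62.7 vs reported 62.7 → residual 0.0 km
B, C, D are mutually consistent (residuals ≈ 0); A is off by 12.9 km.

A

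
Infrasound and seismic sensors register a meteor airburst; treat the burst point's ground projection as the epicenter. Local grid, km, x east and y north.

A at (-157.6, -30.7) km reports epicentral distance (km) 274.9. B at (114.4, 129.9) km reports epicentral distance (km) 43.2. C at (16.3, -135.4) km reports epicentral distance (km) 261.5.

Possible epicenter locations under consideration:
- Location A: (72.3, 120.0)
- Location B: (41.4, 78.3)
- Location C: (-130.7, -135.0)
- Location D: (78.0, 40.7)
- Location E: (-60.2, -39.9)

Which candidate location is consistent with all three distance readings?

Location A

For each candidate, compare |candidate − station| to the reported distance:
Location A: residuals A 0.0, B 0.0, C 0.0 → max 0.0 km
Location B: residuals A 48.0, B 46.2, C 46.3 → max 48.0 km
Location C: residuals A 167.2, B 317.7, C 114.5 → max 317.7 km
Location D: residuals A 28.7, B 53.1, C 74.9 → max 74.9 km
Location E: residuals A 177.1, B 200.4, C 139.1 → max 200.4 km
Only Location A has all residuals ≈ 0.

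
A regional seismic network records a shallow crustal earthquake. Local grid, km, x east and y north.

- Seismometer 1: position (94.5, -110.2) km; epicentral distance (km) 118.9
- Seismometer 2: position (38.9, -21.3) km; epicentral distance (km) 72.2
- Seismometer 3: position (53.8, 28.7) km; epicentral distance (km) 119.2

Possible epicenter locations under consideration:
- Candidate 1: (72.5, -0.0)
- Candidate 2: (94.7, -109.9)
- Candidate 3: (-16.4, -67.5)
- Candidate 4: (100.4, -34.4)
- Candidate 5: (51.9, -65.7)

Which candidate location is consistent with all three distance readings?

Candidate 3

For each candidate, compare |candidate − station| to the reported distance:
Candidate 1: residuals Seismometer 1 6.5, Seismometer 2 32.4, Seismometer 3 84.9 → max 84.9 km
Candidate 2: residuals Seismometer 1 118.5, Seismometer 2 32.5, Seismometer 3 25.3 → max 118.5 km
Candidate 3: residuals Seismometer 1 0.1, Seismometer 2 0.1, Seismometer 3 0.1 → max 0.1 km
Candidate 4: residuals Seismometer 1 42.9, Seismometer 2 9.3, Seismometer 3 40.8 → max 42.9 km
Candidate 5: residuals Seismometer 1 57.3, Seismometer 2 25.9, Seismometer 3 24.8 → max 57.3 km
Only Candidate 3 has all residuals ≈ 0.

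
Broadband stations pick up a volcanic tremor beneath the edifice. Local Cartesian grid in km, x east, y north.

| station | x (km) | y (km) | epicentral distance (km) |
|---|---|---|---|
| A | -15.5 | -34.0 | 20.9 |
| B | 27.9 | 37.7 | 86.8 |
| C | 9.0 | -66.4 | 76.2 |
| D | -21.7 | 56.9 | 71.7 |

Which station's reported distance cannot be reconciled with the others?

Solve using three stations at a time. Using B, C, D (subtract circle equations pairwise → linear system) gives (x, y) ≈ (-43.7, -11.4).
Distances from that point to each station vs reported:
  A: calculated 36.2 vs reported 20.9 → residual 15.3 km
  B: calculated 86.8 vs reported 86.8 → residual 0.0 km
  C: calculated 76.2 vs reported 76.2 → residual 0.0 km
  D: calculated 71.7 vs reported 71.7 → residual 0.0 km
B, C, D are mutually consistent (residuals ≈ 0); A is off by 15.3 km.

A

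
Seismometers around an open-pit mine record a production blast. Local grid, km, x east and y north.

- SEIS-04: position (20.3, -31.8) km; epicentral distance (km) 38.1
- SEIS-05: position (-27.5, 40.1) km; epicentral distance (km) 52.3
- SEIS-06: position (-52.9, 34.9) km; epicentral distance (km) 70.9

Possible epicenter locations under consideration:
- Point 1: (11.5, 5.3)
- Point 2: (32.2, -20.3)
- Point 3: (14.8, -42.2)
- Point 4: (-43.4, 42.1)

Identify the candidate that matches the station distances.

For each candidate, compare |candidate − station| to the reported distance:
Point 1: residuals SEIS-04 0.0, SEIS-05 0.0, SEIS-06 0.0 → max 0.0 km
Point 2: residuals SEIS-04 21.6, SEIS-05 32.6, SEIS-06 30.5 → max 32.6 km
Point 3: residuals SEIS-04 26.3, SEIS-05 40.2, SEIS-06 31.7 → max 40.2 km
Point 4: residuals SEIS-04 59.5, SEIS-05 36.3, SEIS-06 59.0 → max 59.5 km
Only Point 1 has all residuals ≈ 0.

Point 1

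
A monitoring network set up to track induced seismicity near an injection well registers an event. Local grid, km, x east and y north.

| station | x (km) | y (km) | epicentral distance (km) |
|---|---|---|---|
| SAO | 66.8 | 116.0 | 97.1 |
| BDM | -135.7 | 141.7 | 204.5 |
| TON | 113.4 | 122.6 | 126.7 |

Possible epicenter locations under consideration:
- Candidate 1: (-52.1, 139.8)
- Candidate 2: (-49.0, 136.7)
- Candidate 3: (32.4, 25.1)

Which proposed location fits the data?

Candidate 3

For each candidate, compare |candidate − station| to the reported distance:
Candidate 1: residuals SAO 24.2, BDM 120.9, TON 39.7 → max 120.9 km
Candidate 2: residuals SAO 20.5, BDM 117.7, TON 36.3 → max 117.7 km
Candidate 3: residuals SAO 0.1, BDM 0.1, TON 0.1 → max 0.1 km
Only Candidate 3 has all residuals ≈ 0.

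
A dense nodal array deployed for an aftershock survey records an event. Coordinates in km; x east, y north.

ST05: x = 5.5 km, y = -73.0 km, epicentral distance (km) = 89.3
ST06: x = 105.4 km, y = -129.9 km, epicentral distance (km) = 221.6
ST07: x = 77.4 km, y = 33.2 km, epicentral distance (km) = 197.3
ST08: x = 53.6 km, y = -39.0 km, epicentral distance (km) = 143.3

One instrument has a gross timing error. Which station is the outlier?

Solve using three stations at a time. Using ST05, ST07, ST08 (subtract circle equations pairwise → linear system) gives (x, y) ≈ (-83.2, -81.3).
Distances from that point to each station vs reported:
  ST05: calculated 89.0 vs reported 89.3 → residual 0.3 km
  ST06: calculated 194.7 vs reported 221.6 → residual 26.9 km
  ST07: calculated 197.2 vs reported 197.3 → residual 0.1 km
  ST08: calculated 143.1 vs reported 143.3 → residual 0.2 km
ST05, ST07, ST08 are mutually consistent (residuals ≈ 0); ST06 is off by 26.9 km.

ST06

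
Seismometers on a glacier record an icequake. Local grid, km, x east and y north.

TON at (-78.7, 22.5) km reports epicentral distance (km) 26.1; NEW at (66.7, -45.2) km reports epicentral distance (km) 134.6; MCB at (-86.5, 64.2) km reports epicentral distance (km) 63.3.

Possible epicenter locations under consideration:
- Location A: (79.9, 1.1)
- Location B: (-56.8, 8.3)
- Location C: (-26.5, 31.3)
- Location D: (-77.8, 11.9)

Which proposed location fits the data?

For each candidate, compare |candidate − station| to the reported distance:
Location A: residuals TON 133.9, NEW 86.5, MCB 114.7 → max 133.9 km
Location B: residuals TON 0.0, NEW 0.0, MCB 0.0 → max 0.0 km
Location C: residuals TON 26.8, NEW 14.0, MCB 5.1 → max 26.8 km
Location D: residuals TON 15.5, NEW 20.8, MCB 10.3 → max 20.8 km
Only Location B has all residuals ≈ 0.

Location B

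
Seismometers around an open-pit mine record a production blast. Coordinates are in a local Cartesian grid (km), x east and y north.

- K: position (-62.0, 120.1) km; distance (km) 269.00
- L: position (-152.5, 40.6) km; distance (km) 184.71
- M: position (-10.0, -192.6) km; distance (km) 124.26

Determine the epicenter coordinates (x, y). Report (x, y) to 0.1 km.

Circle about each station: (x + 62.0)² + (y − 120.1)² = 269.00²; (x + 152.5)² + (y − 40.6)² = 184.71²; (x + 10.0)² + (y + 192.6)² = 124.26².
Subtracting the K equation from the L and M equations removes the quadratic terms:
-181.0 x − 159.0 y = 44879.82
104.0 x − 625.4 y = 75847.20
Solving the 2×2 system: x ≈ -123.4, y ≈ -141.8 km.

-123.4 km east, -141.8 km north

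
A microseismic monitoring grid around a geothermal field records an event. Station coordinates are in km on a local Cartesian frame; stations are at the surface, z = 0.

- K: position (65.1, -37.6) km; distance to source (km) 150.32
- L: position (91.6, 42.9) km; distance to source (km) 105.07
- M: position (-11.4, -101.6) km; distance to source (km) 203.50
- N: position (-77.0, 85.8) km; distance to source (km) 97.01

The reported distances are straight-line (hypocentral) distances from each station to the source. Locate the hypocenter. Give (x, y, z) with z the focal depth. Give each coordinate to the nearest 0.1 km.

Each station gives a sphere (x−x_i)² + (y−y_i)² + z² = d_i² (stations at z=0).
Subtracting the K sphere from L and M: z² cancels, leaving linear equations in x and y:
53.0 x + 161.0 y = 16135.60
-153.0 x − 128.0 y = -14015.40
Solving: x ≈ 10.708, y ≈ 96.696 km (keep extra digits for the depth step; rounded: 10.7, 96.7).
Then from the K sphere: z² = 150.32² − (x − 65.1)² − (y + 37.6)² with x = 10.708, y = 96.696, so z ≈ 40.027 ≈ 40.0 km.

(10.7, 96.7, 40.0)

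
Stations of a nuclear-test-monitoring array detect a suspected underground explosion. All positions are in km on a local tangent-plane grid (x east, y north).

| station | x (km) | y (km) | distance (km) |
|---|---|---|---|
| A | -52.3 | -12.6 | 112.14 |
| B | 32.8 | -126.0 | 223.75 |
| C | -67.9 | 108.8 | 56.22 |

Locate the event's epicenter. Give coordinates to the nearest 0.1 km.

(-14.0, 92.8)

Circle about each station: (x + 52.3)² + (y + 12.6)² = 112.14²; (x − 32.8)² + (y + 126.0)² = 223.75²; (x + 67.9)² + (y − 108.8)² = 56.22².
Subtracting the A equation from the B and C equations removes the quadratic terms:
170.2 x − 226.8 y = -23430.89
-31.2 x + 242.8 y = 22968.49
Solving the 2×2 system: x ≈ -14.0, y ≈ 92.8 km.
Check against A (with the unrounded x, y): √((x + 52.3)²+(y + 12.6)²) = 112.14 ≈ 112.14 km. ✓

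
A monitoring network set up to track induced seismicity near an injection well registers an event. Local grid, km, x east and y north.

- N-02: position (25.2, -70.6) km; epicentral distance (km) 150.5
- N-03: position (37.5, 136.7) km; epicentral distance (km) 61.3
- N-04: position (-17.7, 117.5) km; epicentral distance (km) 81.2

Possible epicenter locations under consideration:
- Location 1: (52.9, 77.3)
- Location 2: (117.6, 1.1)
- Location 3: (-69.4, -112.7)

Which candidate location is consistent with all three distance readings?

Location 1

For each candidate, compare |candidate − station| to the reported distance:
Location 1: residuals N-02 0.0, N-03 0.1, N-04 0.0 → max 0.1 km
Location 2: residuals N-02 33.5, N-03 96.2, N-04 97.3 → max 97.3 km
Location 3: residuals N-02 47.0, N-03 210.0, N-04 154.7 → max 210.0 km
Only Location 1 has all residuals ≈ 0.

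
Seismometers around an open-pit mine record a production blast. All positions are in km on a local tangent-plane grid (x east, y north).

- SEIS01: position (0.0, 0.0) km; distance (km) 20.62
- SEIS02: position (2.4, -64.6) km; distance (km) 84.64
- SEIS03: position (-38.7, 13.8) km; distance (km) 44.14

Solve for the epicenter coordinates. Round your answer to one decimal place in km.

Circle about each station: x² + y² = 20.62²; (x − 2.4)² + (y + 64.6)² = 84.64²; (x + 38.7)² + (y − 13.8)² = 44.14².
Subtracting pairs of circle equations eliminates x²+y² and gives linear equations (the radical axes):
4.8 x − 129.2 y = -2559.83
-77.4 x + 27.6 y = 164.97
Solving the 2×2 system: x ≈ 5.0, y ≈ 20.0 km.

5.0 km east, 20.0 km north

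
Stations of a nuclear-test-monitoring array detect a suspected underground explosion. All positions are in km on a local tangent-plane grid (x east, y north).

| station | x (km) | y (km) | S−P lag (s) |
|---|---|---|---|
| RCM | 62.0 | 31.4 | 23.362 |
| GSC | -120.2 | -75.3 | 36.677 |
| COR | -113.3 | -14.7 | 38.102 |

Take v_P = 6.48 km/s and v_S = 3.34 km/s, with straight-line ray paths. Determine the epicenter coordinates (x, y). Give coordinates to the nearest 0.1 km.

129.5 km east, -114.8 km north

Distance from S−P lag: d = Δt · v_P v_S / (v_P − v_S) = Δt · (6.48·3.34)/(6.48−3.34) ≈ 6.8927·Δt.
So d_RCM = 161.03, d_GSC = 252.80, d_COR = 262.63 km.
Circle about each station: (x − 62.0)² + (y − 31.4)² = 161.03²; (x + 120.2)² + (y + 75.3)² = 252.80²; (x + 113.3)² + (y + 14.7)² = 262.63².
Subtracting the RCM equation from the GSC and COR equations removes the quadratic terms:
-364.4 x − 213.4 y = -22689.01
-350.6 x − 92.2 y = -34820.84
Solving the 2×2 system: x ≈ 129.5, y ≈ -114.8 km.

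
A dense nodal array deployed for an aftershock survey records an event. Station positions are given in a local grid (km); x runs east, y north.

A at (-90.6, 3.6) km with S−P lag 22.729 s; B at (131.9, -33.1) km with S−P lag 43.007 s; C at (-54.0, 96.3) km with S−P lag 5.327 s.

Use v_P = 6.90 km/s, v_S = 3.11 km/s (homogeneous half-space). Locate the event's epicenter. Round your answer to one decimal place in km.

Distance from S−P lag: d = Δt · v_P v_S / (v_P − v_S) = Δt · (6.90·3.11)/(6.90−3.11) ≈ 5.6620·Δt.
So d_A = 128.69, d_B = 243.51, d_C = 30.16 km.
Circle about each station: (x + 90.6)² + (y − 3.6)² = 128.69²; (x − 131.9)² + (y + 33.1)² = 243.51²; (x + 54.0)² + (y − 96.3)² = 30.16².
Subtracting pairs of circle equations eliminates x²+y² and gives linear equations (the radical axes):
445.0 x − 73.4 y = -32464.10
73.2 x + 185.4 y = 19619.86
Solving the 2×2 system: x ≈ -52.1, y ≈ 126.4 km.
Check against A (with the unrounded x, y): √((x + 90.6)²+(y − 3.6)²) = 128.69 ≈ 128.69 km. ✓

x ≈ -52.1 km, y ≈ 126.4 km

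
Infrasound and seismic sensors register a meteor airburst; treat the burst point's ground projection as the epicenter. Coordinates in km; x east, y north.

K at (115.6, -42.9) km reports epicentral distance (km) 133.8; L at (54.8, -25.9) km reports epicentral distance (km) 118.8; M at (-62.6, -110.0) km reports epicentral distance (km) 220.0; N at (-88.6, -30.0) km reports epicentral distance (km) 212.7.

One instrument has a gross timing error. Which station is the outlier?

M

Solve using three stations at a time. Using K, L, N (subtract circle equations pairwise → linear system) gives (x, y) ≈ (88.3, 88.2).
Distances from that point to each station vs reported:
  K: calculated 133.9 vs reported 133.8 → residual 0.1 km
  L: calculated 118.9 vs reported 118.8 → residual 0.1 km
  M: calculated 249.1 vs reported 220.0 → residual 29.1 km
  N: calculated 212.8 vs reported 212.7 → residual 0.1 km
K, L, N are mutually consistent (residuals ≈ 0); M is off by 29.1 km.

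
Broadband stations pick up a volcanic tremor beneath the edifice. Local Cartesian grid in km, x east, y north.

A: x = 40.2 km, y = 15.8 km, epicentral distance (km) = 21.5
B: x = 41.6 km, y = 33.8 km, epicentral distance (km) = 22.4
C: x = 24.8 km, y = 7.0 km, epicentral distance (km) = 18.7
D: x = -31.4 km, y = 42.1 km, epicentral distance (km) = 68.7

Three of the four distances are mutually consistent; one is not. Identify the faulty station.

Solve using three stations at a time. Using A, B, C (subtract circle equations pairwise → linear system) gives (x, y) ≈ (20.9, 25.3).
Distances from that point to each station vs reported:
  A: calculated 21.5 vs reported 21.5 → residual 0.0 km
  B: calculated 22.4 vs reported 22.4 → residual 0.0 km
  C: calculated 18.7 vs reported 18.7 → residual 0.0 km
  D: calculated 55.0 vs reported 68.7 → residual 13.7 km
A, B, C are mutually consistent (residuals ≈ 0); D is off by 13.7 km.

D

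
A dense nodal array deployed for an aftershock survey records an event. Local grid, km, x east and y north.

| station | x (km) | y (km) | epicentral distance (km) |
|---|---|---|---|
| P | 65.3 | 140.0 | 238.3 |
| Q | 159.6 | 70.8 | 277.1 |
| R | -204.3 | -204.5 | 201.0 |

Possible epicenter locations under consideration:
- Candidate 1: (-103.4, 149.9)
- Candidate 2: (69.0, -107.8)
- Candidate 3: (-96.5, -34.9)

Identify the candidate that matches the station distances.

Candidate 3

For each candidate, compare |candidate − station| to the reported distance:
Candidate 1: residuals P 69.3, Q 2.5, R 167.5 → max 167.5 km
Candidate 2: residuals P 9.5, Q 76.8, R 88.9 → max 88.9 km
Candidate 3: residuals P 0.0, Q 0.0, R 0.0 → max 0.0 km
Only Candidate 3 has all residuals ≈ 0.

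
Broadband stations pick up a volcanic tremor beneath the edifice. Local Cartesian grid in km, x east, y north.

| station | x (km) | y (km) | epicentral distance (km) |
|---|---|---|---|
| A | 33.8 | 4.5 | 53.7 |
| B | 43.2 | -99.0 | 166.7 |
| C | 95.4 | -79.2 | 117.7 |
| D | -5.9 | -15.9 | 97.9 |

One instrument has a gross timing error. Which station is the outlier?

B

Solve using three stations at a time. Using A, C, D (subtract circle equations pairwise → linear system) gives (x, y) ≈ (76.5, 36.9).
Distances from that point to each station vs reported:
  A: calculated 53.6 vs reported 53.7 → residual 0.1 km
  B: calculated 139.9 vs reported 166.7 → residual 26.8 km
  C: calculated 117.6 vs reported 117.7 → residual 0.1 km
  D: calculated 97.8 vs reported 97.9 → residual 0.1 km
A, C, D are mutually consistent (residuals ≈ 0); B is off by 26.8 km.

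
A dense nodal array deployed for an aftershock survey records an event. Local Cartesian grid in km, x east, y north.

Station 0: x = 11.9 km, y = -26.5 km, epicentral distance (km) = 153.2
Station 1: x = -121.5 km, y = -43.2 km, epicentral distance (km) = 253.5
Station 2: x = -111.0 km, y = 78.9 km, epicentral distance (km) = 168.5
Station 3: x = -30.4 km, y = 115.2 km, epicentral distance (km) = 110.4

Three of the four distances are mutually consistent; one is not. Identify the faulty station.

Station 2

Solve using three stations at a time. Using Station 0, Station 1, Station 3 (subtract circle equations pairwise → linear system) gives (x, y) ≈ (79.9, 110.8).
Distances from that point to each station vs reported:
  Station 0: calculated 153.2 vs reported 153.2 → residual 0.0 km
  Station 1: calculated 253.5 vs reported 253.5 → residual 0.0 km
  Station 2: calculated 193.5 vs reported 168.5 → residual 25.0 km
  Station 3: calculated 110.4 vs reported 110.4 → residual 0.0 km
Station 0, Station 1, Station 3 are mutually consistent (residuals ≈ 0); Station 2 is off by 25.0 km.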